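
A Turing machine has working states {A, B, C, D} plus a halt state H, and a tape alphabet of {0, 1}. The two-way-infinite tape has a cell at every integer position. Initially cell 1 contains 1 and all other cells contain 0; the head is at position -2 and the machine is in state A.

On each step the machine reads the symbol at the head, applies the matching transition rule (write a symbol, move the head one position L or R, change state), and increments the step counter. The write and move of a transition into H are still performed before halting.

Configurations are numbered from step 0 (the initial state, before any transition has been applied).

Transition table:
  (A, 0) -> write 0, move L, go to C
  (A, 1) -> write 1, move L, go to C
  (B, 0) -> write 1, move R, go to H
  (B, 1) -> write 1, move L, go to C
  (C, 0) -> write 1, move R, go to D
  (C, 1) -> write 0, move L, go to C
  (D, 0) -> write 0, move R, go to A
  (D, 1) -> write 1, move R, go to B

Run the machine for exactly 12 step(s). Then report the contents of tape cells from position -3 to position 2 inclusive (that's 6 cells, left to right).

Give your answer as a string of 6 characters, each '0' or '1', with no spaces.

Step 1: in state A at pos -2, read 0 -> (A,0)->write 0,move L,goto C. Now: state=C, head=-3, tape[-4..2]=0000010 (head:  ^)
Step 2: in state C at pos -3, read 0 -> (C,0)->write 1,move R,goto D. Now: state=D, head=-2, tape[-4..2]=0100010 (head:   ^)
Step 3: in state D at pos -2, read 0 -> (D,0)->write 0,move R,goto A. Now: state=A, head=-1, tape[-4..2]=0100010 (head:    ^)
Step 4: in state A at pos -1, read 0 -> (A,0)->write 0,move L,goto C. Now: state=C, head=-2, tape[-4..2]=0100010 (head:   ^)
Step 5: in state C at pos -2, read 0 -> (C,0)->write 1,move R,goto D. Now: state=D, head=-1, tape[-4..2]=0110010 (head:    ^)
Step 6: in state D at pos -1, read 0 -> (D,0)->write 0,move R,goto A. Now: state=A, head=0, tape[-4..2]=0110010 (head:     ^)
Step 7: in state A at pos 0, read 0 -> (A,0)->write 0,move L,goto C. Now: state=C, head=-1, tape[-4..2]=0110010 (head:    ^)
Step 8: in state C at pos -1, read 0 -> (C,0)->write 1,move R,goto D. Now: state=D, head=0, tape[-4..2]=0111010 (head:     ^)
Step 9: in state D at pos 0, read 0 -> (D,0)->write 0,move R,goto A. Now: state=A, head=1, tape[-4..2]=0111010 (head:      ^)
Step 10: in state A at pos 1, read 1 -> (A,1)->write 1,move L,goto C. Now: state=C, head=0, tape[-4..2]=0111010 (head:     ^)
Step 11: in state C at pos 0, read 0 -> (C,0)->write 1,move R,goto D. Now: state=D, head=1, tape[-4..2]=0111110 (head:      ^)
Step 12: in state D at pos 1, read 1 -> (D,1)->write 1,move R,goto B. Now: state=B, head=2, tape[-4..3]=01111100 (head:       ^)

Answer: 111110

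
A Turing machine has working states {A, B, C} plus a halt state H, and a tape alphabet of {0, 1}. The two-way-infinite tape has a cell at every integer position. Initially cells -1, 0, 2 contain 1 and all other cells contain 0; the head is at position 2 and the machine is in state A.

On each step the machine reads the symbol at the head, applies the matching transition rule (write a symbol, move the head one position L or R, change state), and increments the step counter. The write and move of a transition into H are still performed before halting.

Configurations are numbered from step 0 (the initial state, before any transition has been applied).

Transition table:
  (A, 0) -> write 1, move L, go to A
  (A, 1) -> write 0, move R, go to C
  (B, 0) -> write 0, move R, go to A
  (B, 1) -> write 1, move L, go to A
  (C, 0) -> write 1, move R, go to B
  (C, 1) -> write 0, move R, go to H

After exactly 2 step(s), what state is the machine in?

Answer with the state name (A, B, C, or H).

Answer: B

Derivation:
Step 1: in state A at pos 2, read 1 -> (A,1)->write 0,move R,goto C. Now: state=C, head=3, tape[-2..4]=0110000 (head:      ^)
Step 2: in state C at pos 3, read 0 -> (C,0)->write 1,move R,goto B. Now: state=B, head=4, tape[-2..5]=01100100 (head:       ^)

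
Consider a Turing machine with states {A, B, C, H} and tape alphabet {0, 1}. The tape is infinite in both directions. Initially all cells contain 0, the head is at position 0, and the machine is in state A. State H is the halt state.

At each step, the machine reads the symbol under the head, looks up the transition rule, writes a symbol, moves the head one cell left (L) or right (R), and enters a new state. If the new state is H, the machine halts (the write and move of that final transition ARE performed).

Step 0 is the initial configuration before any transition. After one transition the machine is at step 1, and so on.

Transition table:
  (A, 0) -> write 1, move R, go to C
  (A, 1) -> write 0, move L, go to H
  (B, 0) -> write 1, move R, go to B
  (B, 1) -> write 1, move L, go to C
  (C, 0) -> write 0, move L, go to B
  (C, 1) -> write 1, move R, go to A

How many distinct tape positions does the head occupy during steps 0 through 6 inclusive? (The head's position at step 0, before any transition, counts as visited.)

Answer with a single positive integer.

Answer: 4

Derivation:
Step 1: in state A at pos 0, read 0 -> (A,0)->write 1,move R,goto C. Now: state=C, head=1, tape[-1..2]=0100 (head:   ^)
Step 2: in state C at pos 1, read 0 -> (C,0)->write 0,move L,goto B. Now: state=B, head=0, tape[-1..2]=0100 (head:  ^)
Step 3: in state B at pos 0, read 1 -> (B,1)->write 1,move L,goto C. Now: state=C, head=-1, tape[-2..2]=00100 (head:  ^)
Step 4: in state C at pos -1, read 0 -> (C,0)->write 0,move L,goto B. Now: state=B, head=-2, tape[-3..2]=000100 (head:  ^)
Step 5: in state B at pos -2, read 0 -> (B,0)->write 1,move R,goto B. Now: state=B, head=-1, tape[-3..2]=010100 (head:   ^)
Step 6: in state B at pos -1, read 0 -> (B,0)->write 1,move R,goto B. Now: state=B, head=0, tape[-3..2]=011100 (head:    ^)
Head positions at steps 0..6: starting at 0, distinct positions visited = {-2, -1, 0, 1} -> 4 position(s)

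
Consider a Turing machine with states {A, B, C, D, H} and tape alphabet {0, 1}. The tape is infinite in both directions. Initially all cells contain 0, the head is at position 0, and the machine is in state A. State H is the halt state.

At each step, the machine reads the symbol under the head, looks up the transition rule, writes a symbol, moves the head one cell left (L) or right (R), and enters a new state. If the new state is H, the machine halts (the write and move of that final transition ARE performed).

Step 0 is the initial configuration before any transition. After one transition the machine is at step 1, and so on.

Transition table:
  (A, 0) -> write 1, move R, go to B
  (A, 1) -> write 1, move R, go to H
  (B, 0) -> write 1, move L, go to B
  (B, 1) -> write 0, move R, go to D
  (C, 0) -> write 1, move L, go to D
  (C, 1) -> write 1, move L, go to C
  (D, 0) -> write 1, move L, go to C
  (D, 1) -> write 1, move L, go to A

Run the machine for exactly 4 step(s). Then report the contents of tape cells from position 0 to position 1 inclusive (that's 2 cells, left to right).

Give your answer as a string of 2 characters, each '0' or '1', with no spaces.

Step 1: in state A at pos 0, read 0 -> (A,0)->write 1,move R,goto B. Now: state=B, head=1, tape[-1..2]=0100 (head:   ^)
Step 2: in state B at pos 1, read 0 -> (B,0)->write 1,move L,goto B. Now: state=B, head=0, tape[-1..2]=0110 (head:  ^)
Step 3: in state B at pos 0, read 1 -> (B,1)->write 0,move R,goto D. Now: state=D, head=1, tape[-1..2]=0010 (head:   ^)
Step 4: in state D at pos 1, read 1 -> (D,1)->write 1,move L,goto A. Now: state=A, head=0, tape[-1..2]=0010 (head:  ^)

Answer: 01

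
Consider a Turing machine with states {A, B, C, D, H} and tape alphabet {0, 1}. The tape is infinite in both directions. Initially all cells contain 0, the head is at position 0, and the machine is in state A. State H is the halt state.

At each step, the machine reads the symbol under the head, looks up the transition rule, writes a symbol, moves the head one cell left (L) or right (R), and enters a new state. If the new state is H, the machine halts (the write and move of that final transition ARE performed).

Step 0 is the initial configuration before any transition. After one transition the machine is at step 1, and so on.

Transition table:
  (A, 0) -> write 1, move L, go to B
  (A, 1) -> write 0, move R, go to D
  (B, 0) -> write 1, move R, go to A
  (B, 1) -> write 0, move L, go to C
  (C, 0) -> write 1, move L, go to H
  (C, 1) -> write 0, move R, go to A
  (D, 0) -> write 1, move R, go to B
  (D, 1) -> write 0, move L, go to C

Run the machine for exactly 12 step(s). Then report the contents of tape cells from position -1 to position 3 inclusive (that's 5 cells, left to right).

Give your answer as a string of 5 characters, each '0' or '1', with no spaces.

Step 1: in state A at pos 0, read 0 -> (A,0)->write 1,move L,goto B. Now: state=B, head=-1, tape[-2..1]=0010 (head:  ^)
Step 2: in state B at pos -1, read 0 -> (B,0)->write 1,move R,goto A. Now: state=A, head=0, tape[-2..1]=0110 (head:   ^)
Step 3: in state A at pos 0, read 1 -> (A,1)->write 0,move R,goto D. Now: state=D, head=1, tape[-2..2]=01000 (head:    ^)
Step 4: in state D at pos 1, read 0 -> (D,0)->write 1,move R,goto B. Now: state=B, head=2, tape[-2..3]=010100 (head:     ^)
Step 5: in state B at pos 2, read 0 -> (B,0)->write 1,move R,goto A. Now: state=A, head=3, tape[-2..4]=0101100 (head:      ^)
Step 6: in state A at pos 3, read 0 -> (A,0)->write 1,move L,goto B. Now: state=B, head=2, tape[-2..4]=0101110 (head:     ^)
Step 7: in state B at pos 2, read 1 -> (B,1)->write 0,move L,goto C. Now: state=C, head=1, tape[-2..4]=0101010 (head:    ^)
Step 8: in state C at pos 1, read 1 -> (C,1)->write 0,move R,goto A. Now: state=A, head=2, tape[-2..4]=0100010 (head:     ^)
Step 9: in state A at pos 2, read 0 -> (A,0)->write 1,move L,goto B. Now: state=B, head=1, tape[-2..4]=0100110 (head:    ^)
Step 10: in state B at pos 1, read 0 -> (B,0)->write 1,move R,goto A. Now: state=A, head=2, tape[-2..4]=0101110 (head:     ^)
Step 11: in state A at pos 2, read 1 -> (A,1)->write 0,move R,goto D. Now: state=D, head=3, tape[-2..4]=0101010 (head:      ^)
Step 12: in state D at pos 3, read 1 -> (D,1)->write 0,move L,goto C. Now: state=C, head=2, tape[-2..4]=0101000 (head:     ^)

Answer: 10100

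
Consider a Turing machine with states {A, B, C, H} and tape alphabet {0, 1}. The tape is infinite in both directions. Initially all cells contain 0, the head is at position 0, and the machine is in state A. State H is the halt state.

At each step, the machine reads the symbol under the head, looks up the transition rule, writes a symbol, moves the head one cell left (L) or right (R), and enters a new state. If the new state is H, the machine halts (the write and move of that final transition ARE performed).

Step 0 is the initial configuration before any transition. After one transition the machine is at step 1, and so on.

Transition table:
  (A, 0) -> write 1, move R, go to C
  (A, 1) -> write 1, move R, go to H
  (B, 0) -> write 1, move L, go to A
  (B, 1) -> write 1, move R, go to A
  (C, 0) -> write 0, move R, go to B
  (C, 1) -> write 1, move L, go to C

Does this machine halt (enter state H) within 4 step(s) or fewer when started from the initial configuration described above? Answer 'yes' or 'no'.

Answer: no

Derivation:
Step 1: in state A at pos 0, read 0 -> (A,0)->write 1,move R,goto C. Now: state=C, head=1, tape[-1..2]=0100 (head:   ^)
Step 2: in state C at pos 1, read 0 -> (C,0)->write 0,move R,goto B. Now: state=B, head=2, tape[-1..3]=01000 (head:    ^)
Step 3: in state B at pos 2, read 0 -> (B,0)->write 1,move L,goto A. Now: state=A, head=1, tape[-1..3]=01010 (head:   ^)
Step 4: in state A at pos 1, read 0 -> (A,0)->write 1,move R,goto C. Now: state=C, head=2, tape[-1..3]=01110 (head:    ^)
After 4 step(s): state = C (not H) -> not halted within 4 -> no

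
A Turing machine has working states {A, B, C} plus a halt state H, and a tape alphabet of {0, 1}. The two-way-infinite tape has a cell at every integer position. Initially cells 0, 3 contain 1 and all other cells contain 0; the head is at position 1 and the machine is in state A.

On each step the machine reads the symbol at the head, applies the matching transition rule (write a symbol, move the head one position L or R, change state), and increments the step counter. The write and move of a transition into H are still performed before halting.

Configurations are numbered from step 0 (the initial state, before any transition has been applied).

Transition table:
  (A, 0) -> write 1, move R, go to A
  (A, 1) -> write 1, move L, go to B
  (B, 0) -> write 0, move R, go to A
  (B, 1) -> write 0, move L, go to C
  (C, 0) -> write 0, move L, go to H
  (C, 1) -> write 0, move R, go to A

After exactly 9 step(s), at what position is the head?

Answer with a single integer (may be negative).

Step 1: in state A at pos 1, read 0 -> (A,0)->write 1,move R,goto A. Now: state=A, head=2, tape[-1..4]=011010 (head:    ^)
Step 2: in state A at pos 2, read 0 -> (A,0)->write 1,move R,goto A. Now: state=A, head=3, tape[-1..4]=011110 (head:     ^)
Step 3: in state A at pos 3, read 1 -> (A,1)->write 1,move L,goto B. Now: state=B, head=2, tape[-1..4]=011110 (head:    ^)
Step 4: in state B at pos 2, read 1 -> (B,1)->write 0,move L,goto C. Now: state=C, head=1, tape[-1..4]=011010 (head:   ^)
Step 5: in state C at pos 1, read 1 -> (C,1)->write 0,move R,goto A. Now: state=A, head=2, tape[-1..4]=010010 (head:    ^)
Step 6: in state A at pos 2, read 0 -> (A,0)->write 1,move R,goto A. Now: state=A, head=3, tape[-1..4]=010110 (head:     ^)
Step 7: in state A at pos 3, read 1 -> (A,1)->write 1,move L,goto B. Now: state=B, head=2, tape[-1..4]=010110 (head:    ^)
Step 8: in state B at pos 2, read 1 -> (B,1)->write 0,move L,goto C. Now: state=C, head=1, tape[-1..4]=010010 (head:   ^)
Step 9: in state C at pos 1, read 0 -> (C,0)->write 0,move L,goto H. Now: state=H, head=0, tape[-1..4]=010010 (head:  ^)

Answer: 0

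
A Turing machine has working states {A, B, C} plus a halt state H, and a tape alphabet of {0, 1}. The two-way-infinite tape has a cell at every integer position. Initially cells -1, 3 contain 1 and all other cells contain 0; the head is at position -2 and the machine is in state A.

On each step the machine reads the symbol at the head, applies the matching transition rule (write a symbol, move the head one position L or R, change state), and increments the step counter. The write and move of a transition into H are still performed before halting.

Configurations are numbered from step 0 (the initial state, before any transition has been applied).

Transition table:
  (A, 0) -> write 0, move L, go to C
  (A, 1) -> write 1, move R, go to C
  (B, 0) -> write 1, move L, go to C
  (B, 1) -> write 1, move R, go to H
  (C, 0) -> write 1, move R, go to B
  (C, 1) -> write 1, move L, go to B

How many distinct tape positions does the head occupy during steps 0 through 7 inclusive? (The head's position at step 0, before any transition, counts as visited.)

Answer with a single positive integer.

Step 1: in state A at pos -2, read 0 -> (A,0)->write 0,move L,goto C. Now: state=C, head=-3, tape[-4..4]=000100010 (head:  ^)
Step 2: in state C at pos -3, read 0 -> (C,0)->write 1,move R,goto B. Now: state=B, head=-2, tape[-4..4]=010100010 (head:   ^)
Step 3: in state B at pos -2, read 0 -> (B,0)->write 1,move L,goto C. Now: state=C, head=-3, tape[-4..4]=011100010 (head:  ^)
Step 4: in state C at pos -3, read 1 -> (C,1)->write 1,move L,goto B. Now: state=B, head=-4, tape[-5..4]=0011100010 (head:  ^)
Step 5: in state B at pos -4, read 0 -> (B,0)->write 1,move L,goto C. Now: state=C, head=-5, tape[-6..4]=00111100010 (head:  ^)
Step 6: in state C at pos -5, read 0 -> (C,0)->write 1,move R,goto B. Now: state=B, head=-4, tape[-6..4]=01111100010 (head:   ^)
Step 7: in state B at pos -4, read 1 -> (B,1)->write 1,move R,goto H. Now: state=H, head=-3, tape[-6..4]=01111100010 (head:    ^)
Head positions at steps 0..7: starting at -2, distinct positions visited = {-5, -4, -3, -2} -> 4 position(s)

Answer: 4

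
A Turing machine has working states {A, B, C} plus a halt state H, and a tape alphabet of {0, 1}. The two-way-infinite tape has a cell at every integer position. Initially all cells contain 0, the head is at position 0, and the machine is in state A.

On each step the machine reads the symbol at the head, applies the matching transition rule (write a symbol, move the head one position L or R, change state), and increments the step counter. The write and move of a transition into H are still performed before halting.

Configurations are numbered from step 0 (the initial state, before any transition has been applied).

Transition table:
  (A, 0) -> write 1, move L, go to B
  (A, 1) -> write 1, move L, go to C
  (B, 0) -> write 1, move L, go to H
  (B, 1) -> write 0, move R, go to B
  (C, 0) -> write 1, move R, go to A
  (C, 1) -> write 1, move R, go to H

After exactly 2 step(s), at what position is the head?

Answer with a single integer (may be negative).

Answer: -2

Derivation:
Step 1: in state A at pos 0, read 0 -> (A,0)->write 1,move L,goto B. Now: state=B, head=-1, tape[-2..1]=0010 (head:  ^)
Step 2: in state B at pos -1, read 0 -> (B,0)->write 1,move L,goto H. Now: state=H, head=-2, tape[-3..1]=00110 (head:  ^)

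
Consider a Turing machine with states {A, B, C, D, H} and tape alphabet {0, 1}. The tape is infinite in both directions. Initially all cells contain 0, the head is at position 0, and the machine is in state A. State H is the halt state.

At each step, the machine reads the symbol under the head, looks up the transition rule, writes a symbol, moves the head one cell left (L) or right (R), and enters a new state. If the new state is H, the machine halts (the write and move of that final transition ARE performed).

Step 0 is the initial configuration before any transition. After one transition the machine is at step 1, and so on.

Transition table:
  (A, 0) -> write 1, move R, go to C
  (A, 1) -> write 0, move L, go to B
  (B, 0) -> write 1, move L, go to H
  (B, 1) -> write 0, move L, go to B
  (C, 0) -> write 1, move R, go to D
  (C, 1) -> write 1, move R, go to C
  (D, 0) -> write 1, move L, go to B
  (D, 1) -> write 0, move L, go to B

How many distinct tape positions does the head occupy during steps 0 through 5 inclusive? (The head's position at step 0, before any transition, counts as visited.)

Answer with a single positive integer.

Answer: 4

Derivation:
Step 1: in state A at pos 0, read 0 -> (A,0)->write 1,move R,goto C. Now: state=C, head=1, tape[-1..2]=0100 (head:   ^)
Step 2: in state C at pos 1, read 0 -> (C,0)->write 1,move R,goto D. Now: state=D, head=2, tape[-1..3]=01100 (head:    ^)
Step 3: in state D at pos 2, read 0 -> (D,0)->write 1,move L,goto B. Now: state=B, head=1, tape[-1..3]=01110 (head:   ^)
Step 4: in state B at pos 1, read 1 -> (B,1)->write 0,move L,goto B. Now: state=B, head=0, tape[-1..3]=01010 (head:  ^)
Step 5: in state B at pos 0, read 1 -> (B,1)->write 0,move L,goto B. Now: state=B, head=-1, tape[-2..3]=000010 (head:  ^)
Head positions at steps 0..5: starting at 0, distinct positions visited = {-1, 0, 1, 2} -> 4 position(s)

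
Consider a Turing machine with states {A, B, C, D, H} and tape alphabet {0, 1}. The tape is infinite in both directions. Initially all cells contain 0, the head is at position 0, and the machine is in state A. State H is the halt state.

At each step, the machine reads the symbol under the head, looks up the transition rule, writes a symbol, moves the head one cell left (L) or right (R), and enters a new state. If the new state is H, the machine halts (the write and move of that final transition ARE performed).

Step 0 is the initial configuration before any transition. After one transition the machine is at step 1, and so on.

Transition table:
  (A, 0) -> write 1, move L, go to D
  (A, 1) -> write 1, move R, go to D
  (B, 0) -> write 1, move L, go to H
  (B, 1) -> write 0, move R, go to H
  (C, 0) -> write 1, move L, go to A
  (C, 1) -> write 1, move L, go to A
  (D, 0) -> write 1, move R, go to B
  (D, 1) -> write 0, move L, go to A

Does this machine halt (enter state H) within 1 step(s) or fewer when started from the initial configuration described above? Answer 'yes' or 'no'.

Step 1: in state A at pos 0, read 0 -> (A,0)->write 1,move L,goto D. Now: state=D, head=-1, tape[-2..1]=0010 (head:  ^)
After 1 step(s): state = D (not H) -> not halted within 1 -> no

Answer: no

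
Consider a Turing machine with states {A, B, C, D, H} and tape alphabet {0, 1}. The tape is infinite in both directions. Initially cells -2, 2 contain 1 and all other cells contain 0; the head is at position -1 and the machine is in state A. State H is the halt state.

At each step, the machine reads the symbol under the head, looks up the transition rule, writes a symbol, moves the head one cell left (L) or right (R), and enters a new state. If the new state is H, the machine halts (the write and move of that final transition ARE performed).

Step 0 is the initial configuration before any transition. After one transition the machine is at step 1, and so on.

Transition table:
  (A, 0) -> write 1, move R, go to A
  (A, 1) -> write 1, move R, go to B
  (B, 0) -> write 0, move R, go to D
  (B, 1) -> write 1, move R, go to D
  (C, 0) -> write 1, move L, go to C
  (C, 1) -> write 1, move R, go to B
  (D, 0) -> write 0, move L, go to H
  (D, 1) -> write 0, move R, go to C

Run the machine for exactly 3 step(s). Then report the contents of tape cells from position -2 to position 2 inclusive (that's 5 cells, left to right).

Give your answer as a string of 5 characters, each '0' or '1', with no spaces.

Step 1: in state A at pos -1, read 0 -> (A,0)->write 1,move R,goto A. Now: state=A, head=0, tape[-3..3]=0110010 (head:    ^)
Step 2: in state A at pos 0, read 0 -> (A,0)->write 1,move R,goto A. Now: state=A, head=1, tape[-3..3]=0111010 (head:     ^)
Step 3: in state A at pos 1, read 0 -> (A,0)->write 1,move R,goto A. Now: state=A, head=2, tape[-3..3]=0111110 (head:      ^)

Answer: 11111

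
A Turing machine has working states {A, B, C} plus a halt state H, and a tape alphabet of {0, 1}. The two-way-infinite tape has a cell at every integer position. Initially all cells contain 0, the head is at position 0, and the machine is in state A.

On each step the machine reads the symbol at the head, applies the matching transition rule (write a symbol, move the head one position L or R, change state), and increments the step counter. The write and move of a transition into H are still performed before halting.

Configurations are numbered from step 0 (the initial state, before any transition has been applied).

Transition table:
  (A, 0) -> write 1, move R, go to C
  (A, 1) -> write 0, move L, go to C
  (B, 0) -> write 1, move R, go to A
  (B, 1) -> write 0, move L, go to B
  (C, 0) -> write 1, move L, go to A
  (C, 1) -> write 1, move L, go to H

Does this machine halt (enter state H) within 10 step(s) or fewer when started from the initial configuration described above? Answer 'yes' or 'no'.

Answer: yes

Derivation:
Step 1: in state A at pos 0, read 0 -> (A,0)->write 1,move R,goto C. Now: state=C, head=1, tape[-1..2]=0100 (head:   ^)
Step 2: in state C at pos 1, read 0 -> (C,0)->write 1,move L,goto A. Now: state=A, head=0, tape[-1..2]=0110 (head:  ^)
Step 3: in state A at pos 0, read 1 -> (A,1)->write 0,move L,goto C. Now: state=C, head=-1, tape[-2..2]=00010 (head:  ^)
Step 4: in state C at pos -1, read 0 -> (C,0)->write 1,move L,goto A. Now: state=A, head=-2, tape[-3..2]=001010 (head:  ^)
Step 5: in state A at pos -2, read 0 -> (A,0)->write 1,move R,goto C. Now: state=C, head=-1, tape[-3..2]=011010 (head:   ^)
Step 6: in state C at pos -1, read 1 -> (C,1)->write 1,move L,goto H. Now: state=H, head=-2, tape[-3..2]=011010 (head:  ^)
State H reached at step 6; 6 <= 10 -> yes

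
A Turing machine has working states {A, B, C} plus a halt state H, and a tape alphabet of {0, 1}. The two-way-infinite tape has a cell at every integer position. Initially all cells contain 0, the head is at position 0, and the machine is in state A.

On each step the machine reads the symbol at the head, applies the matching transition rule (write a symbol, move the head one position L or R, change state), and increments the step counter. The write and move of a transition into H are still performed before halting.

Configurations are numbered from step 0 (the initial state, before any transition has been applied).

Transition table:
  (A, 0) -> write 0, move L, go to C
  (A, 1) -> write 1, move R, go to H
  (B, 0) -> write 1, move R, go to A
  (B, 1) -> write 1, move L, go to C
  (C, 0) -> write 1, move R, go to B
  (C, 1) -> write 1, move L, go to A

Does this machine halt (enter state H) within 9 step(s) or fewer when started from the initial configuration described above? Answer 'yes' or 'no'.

Step 1: in state A at pos 0, read 0 -> (A,0)->write 0,move L,goto C. Now: state=C, head=-1, tape[-2..1]=0000 (head:  ^)
Step 2: in state C at pos -1, read 0 -> (C,0)->write 1,move R,goto B. Now: state=B, head=0, tape[-2..1]=0100 (head:   ^)
Step 3: in state B at pos 0, read 0 -> (B,0)->write 1,move R,goto A. Now: state=A, head=1, tape[-2..2]=01100 (head:    ^)
Step 4: in state A at pos 1, read 0 -> (A,0)->write 0,move L,goto C. Now: state=C, head=0, tape[-2..2]=01100 (head:   ^)
Step 5: in state C at pos 0, read 1 -> (C,1)->write 1,move L,goto A. Now: state=A, head=-1, tape[-2..2]=01100 (head:  ^)
Step 6: in state A at pos -1, read 1 -> (A,1)->write 1,move R,goto H. Now: state=H, head=0, tape[-2..2]=01100 (head:   ^)
State H reached at step 6; 6 <= 9 -> yes

Answer: yes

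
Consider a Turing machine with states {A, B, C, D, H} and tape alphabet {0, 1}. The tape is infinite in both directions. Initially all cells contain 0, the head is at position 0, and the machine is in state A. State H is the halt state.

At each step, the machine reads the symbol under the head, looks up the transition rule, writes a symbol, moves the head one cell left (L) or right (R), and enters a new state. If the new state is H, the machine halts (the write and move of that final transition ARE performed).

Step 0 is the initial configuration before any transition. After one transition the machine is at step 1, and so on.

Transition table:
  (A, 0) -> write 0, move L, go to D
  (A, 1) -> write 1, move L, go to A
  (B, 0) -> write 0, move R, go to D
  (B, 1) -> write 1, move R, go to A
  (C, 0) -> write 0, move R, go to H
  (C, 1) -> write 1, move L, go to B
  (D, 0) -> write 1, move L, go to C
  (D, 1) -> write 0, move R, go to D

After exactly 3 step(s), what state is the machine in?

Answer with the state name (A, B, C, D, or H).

Step 1: in state A at pos 0, read 0 -> (A,0)->write 0,move L,goto D. Now: state=D, head=-1, tape[-2..1]=0000 (head:  ^)
Step 2: in state D at pos -1, read 0 -> (D,0)->write 1,move L,goto C. Now: state=C, head=-2, tape[-3..1]=00100 (head:  ^)
Step 3: in state C at pos -2, read 0 -> (C,0)->write 0,move R,goto H. Now: state=H, head=-1, tape[-3..1]=00100 (head:   ^)

Answer: H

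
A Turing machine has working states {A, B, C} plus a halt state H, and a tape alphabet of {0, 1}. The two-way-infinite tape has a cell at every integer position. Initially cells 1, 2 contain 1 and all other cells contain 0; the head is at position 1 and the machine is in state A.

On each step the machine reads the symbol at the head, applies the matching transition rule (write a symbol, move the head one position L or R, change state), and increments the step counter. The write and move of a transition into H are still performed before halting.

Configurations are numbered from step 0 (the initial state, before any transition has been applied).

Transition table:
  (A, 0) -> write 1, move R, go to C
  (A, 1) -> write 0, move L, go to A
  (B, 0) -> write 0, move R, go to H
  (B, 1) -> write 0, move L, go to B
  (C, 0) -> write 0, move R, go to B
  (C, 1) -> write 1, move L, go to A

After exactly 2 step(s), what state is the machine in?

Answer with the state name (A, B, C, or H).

Step 1: in state A at pos 1, read 1 -> (A,1)->write 0,move L,goto A. Now: state=A, head=0, tape[-1..3]=00010 (head:  ^)
Step 2: in state A at pos 0, read 0 -> (A,0)->write 1,move R,goto C. Now: state=C, head=1, tape[-1..3]=01010 (head:   ^)

Answer: C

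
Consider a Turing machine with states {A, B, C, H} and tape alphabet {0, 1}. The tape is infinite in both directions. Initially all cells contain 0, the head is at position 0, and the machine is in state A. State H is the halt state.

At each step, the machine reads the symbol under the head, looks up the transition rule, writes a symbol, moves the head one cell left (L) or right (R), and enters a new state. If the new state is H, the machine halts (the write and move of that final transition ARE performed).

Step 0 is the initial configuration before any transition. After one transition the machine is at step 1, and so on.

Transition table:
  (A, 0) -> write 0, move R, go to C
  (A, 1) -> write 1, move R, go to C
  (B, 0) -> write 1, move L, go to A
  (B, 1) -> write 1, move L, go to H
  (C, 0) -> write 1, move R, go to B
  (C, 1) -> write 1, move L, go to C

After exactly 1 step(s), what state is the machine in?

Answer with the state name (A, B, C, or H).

Step 1: in state A at pos 0, read 0 -> (A,0)->write 0,move R,goto C. Now: state=C, head=1, tape[-1..2]=0000 (head:   ^)

Answer: C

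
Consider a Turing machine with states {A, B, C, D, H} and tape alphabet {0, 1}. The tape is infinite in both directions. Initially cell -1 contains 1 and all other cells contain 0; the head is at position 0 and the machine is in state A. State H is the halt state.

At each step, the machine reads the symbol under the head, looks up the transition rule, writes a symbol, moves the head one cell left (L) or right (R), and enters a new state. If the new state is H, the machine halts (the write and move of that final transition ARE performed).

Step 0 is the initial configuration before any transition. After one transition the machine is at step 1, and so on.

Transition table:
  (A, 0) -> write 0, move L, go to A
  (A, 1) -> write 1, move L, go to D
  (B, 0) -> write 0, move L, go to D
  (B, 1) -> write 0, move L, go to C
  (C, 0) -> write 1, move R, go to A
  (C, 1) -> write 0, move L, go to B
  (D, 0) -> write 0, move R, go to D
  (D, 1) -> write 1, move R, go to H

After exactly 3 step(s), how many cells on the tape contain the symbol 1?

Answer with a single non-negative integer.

Step 1: in state A at pos 0, read 0 -> (A,0)->write 0,move L,goto A. Now: state=A, head=-1, tape[-2..1]=0100 (head:  ^)
Step 2: in state A at pos -1, read 1 -> (A,1)->write 1,move L,goto D. Now: state=D, head=-2, tape[-3..1]=00100 (head:  ^)
Step 3: in state D at pos -2, read 0 -> (D,0)->write 0,move R,goto D. Now: state=D, head=-1, tape[-3..1]=00100 (head:   ^)
Cells containing 1 after step 3: {-1} -> 1 cell(s)

Answer: 1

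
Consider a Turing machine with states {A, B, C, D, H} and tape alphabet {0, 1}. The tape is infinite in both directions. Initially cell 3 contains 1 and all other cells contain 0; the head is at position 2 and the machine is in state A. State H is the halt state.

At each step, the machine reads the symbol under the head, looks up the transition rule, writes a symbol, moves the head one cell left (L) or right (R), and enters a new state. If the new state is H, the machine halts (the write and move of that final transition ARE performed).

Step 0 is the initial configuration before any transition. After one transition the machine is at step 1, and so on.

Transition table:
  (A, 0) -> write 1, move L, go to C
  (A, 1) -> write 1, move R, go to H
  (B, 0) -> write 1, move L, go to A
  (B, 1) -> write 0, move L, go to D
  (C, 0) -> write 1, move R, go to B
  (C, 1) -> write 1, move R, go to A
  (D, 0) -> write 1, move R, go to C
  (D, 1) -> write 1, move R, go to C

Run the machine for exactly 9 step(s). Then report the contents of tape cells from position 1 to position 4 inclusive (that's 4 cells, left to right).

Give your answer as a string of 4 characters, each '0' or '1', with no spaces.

Step 1: in state A at pos 2, read 0 -> (A,0)->write 1,move L,goto C. Now: state=C, head=1, tape[0..4]=00110 (head:  ^)
Step 2: in state C at pos 1, read 0 -> (C,0)->write 1,move R,goto B. Now: state=B, head=2, tape[0..4]=01110 (head:   ^)
Step 3: in state B at pos 2, read 1 -> (B,1)->write 0,move L,goto D. Now: state=D, head=1, tape[0..4]=01010 (head:  ^)
Step 4: in state D at pos 1, read 1 -> (D,1)->write 1,move R,goto C. Now: state=C, head=2, tape[0..4]=01010 (head:   ^)
Step 5: in state C at pos 2, read 0 -> (C,0)->write 1,move R,goto B. Now: state=B, head=3, tape[0..4]=01110 (head:    ^)
Step 6: in state B at pos 3, read 1 -> (B,1)->write 0,move L,goto D. Now: state=D, head=2, tape[0..4]=01100 (head:   ^)
Step 7: in state D at pos 2, read 1 -> (D,1)->write 1,move R,goto C. Now: state=C, head=3, tape[0..4]=01100 (head:    ^)
Step 8: in state C at pos 3, read 0 -> (C,0)->write 1,move R,goto B. Now: state=B, head=4, tape[0..5]=011100 (head:     ^)
Step 9: in state B at pos 4, read 0 -> (B,0)->write 1,move L,goto A. Now: state=A, head=3, tape[0..5]=011110 (head:    ^)

Answer: 1111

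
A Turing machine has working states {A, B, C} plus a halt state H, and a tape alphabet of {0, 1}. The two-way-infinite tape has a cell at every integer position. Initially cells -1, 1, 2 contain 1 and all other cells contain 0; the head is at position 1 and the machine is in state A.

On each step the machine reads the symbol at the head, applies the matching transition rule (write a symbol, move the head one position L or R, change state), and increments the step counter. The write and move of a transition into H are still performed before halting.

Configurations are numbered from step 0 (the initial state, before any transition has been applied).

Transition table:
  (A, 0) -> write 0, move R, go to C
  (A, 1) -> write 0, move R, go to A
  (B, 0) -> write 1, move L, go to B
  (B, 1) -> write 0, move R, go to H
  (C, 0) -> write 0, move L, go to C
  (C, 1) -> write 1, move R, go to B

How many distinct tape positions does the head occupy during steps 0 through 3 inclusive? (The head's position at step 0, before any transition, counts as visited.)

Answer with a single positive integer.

Step 1: in state A at pos 1, read 1 -> (A,1)->write 0,move R,goto A. Now: state=A, head=2, tape[-2..3]=010010 (head:     ^)
Step 2: in state A at pos 2, read 1 -> (A,1)->write 0,move R,goto A. Now: state=A, head=3, tape[-2..4]=0100000 (head:      ^)
Step 3: in state A at pos 3, read 0 -> (A,0)->write 0,move R,goto C. Now: state=C, head=4, tape[-2..5]=01000000 (head:       ^)
Head positions at steps 0..3: starting at 1, distinct positions visited = {1, 2, 3, 4} -> 4 position(s)

Answer: 4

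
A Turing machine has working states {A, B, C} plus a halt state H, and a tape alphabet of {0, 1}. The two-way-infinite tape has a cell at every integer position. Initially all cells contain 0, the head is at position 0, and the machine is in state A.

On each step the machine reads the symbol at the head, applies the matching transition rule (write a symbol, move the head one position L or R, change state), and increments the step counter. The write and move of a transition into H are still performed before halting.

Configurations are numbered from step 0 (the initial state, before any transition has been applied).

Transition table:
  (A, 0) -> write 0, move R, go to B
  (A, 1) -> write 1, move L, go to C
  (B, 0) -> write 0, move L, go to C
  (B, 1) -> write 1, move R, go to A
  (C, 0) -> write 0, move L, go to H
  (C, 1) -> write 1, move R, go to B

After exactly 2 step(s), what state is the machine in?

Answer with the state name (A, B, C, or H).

Step 1: in state A at pos 0, read 0 -> (A,0)->write 0,move R,goto B. Now: state=B, head=1, tape[-1..2]=0000 (head:   ^)
Step 2: in state B at pos 1, read 0 -> (B,0)->write 0,move L,goto C. Now: state=C, head=0, tape[-1..2]=0000 (head:  ^)

Answer: C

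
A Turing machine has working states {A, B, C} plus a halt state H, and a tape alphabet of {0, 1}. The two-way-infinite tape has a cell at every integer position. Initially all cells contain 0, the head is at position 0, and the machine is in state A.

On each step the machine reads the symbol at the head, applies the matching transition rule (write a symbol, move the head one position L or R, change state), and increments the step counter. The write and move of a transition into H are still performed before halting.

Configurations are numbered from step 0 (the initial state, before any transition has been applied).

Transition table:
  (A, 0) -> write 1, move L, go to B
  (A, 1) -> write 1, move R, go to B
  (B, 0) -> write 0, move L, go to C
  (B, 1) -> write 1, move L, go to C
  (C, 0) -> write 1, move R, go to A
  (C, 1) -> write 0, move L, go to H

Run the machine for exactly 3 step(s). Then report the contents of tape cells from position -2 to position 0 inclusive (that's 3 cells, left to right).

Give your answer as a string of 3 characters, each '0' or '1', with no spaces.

Answer: 101

Derivation:
Step 1: in state A at pos 0, read 0 -> (A,0)->write 1,move L,goto B. Now: state=B, head=-1, tape[-2..1]=0010 (head:  ^)
Step 2: in state B at pos -1, read 0 -> (B,0)->write 0,move L,goto C. Now: state=C, head=-2, tape[-3..1]=00010 (head:  ^)
Step 3: in state C at pos -2, read 0 -> (C,0)->write 1,move R,goto A. Now: state=A, head=-1, tape[-3..1]=01010 (head:   ^)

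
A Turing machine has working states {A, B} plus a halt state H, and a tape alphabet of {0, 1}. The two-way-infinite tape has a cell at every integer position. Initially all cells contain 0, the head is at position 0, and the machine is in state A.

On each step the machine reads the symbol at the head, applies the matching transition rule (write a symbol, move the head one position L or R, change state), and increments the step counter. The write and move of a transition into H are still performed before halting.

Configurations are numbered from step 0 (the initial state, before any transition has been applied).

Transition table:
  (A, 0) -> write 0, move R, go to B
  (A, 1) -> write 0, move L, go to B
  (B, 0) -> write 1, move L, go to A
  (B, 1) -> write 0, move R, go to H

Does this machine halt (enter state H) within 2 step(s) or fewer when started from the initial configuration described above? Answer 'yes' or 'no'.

Answer: no

Derivation:
Step 1: in state A at pos 0, read 0 -> (A,0)->write 0,move R,goto B. Now: state=B, head=1, tape[-1..2]=0000 (head:   ^)
Step 2: in state B at pos 1, read 0 -> (B,0)->write 1,move L,goto A. Now: state=A, head=0, tape[-1..2]=0010 (head:  ^)
After 2 step(s): state = A (not H) -> not halted within 2 -> no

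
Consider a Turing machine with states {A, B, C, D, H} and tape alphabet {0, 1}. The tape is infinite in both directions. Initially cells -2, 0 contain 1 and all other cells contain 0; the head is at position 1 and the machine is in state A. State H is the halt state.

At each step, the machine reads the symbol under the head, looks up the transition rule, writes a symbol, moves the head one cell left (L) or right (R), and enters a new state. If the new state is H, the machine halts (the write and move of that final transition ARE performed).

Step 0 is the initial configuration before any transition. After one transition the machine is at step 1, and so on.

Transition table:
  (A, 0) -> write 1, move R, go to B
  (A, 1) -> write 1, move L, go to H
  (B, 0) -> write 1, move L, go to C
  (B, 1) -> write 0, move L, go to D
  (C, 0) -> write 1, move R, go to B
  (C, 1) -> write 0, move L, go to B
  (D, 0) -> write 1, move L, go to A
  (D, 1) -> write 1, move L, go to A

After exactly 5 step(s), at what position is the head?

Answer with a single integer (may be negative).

Step 1: in state A at pos 1, read 0 -> (A,0)->write 1,move R,goto B. Now: state=B, head=2, tape[-3..3]=0101100 (head:      ^)
Step 2: in state B at pos 2, read 0 -> (B,0)->write 1,move L,goto C. Now: state=C, head=1, tape[-3..3]=0101110 (head:     ^)
Step 3: in state C at pos 1, read 1 -> (C,1)->write 0,move L,goto B. Now: state=B, head=0, tape[-3..3]=0101010 (head:    ^)
Step 4: in state B at pos 0, read 1 -> (B,1)->write 0,move L,goto D. Now: state=D, head=-1, tape[-3..3]=0100010 (head:   ^)
Step 5: in state D at pos -1, read 0 -> (D,0)->write 1,move L,goto A. Now: state=A, head=-2, tape[-3..3]=0110010 (head:  ^)

Answer: -2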